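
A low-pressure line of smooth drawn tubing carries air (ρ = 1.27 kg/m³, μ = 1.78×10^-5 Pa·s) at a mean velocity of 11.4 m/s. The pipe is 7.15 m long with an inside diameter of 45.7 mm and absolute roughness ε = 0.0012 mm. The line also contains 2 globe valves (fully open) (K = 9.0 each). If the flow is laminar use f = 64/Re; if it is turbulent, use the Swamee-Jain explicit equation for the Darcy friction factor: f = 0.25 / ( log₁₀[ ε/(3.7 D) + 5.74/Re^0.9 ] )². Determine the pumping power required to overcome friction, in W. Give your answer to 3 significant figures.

P ≈ 33.2 W

Reynolds number Re = ρVD/μ = 1.27 · 11.4 · 0.0457 / 1.78e-05 = 3.717e+04.
Re > 4000 → turbulent. Relative roughness ε/D = 1.2e-06/0.0457 = 2.63e-05. Swamee-Jain: f = 0.25/(log₁₀[2.63e-05/3.7 + 5.74/3.717e+04^0.9])² = 0.25/(log₁₀[7.1e-06 + 0.000442])² = 0.25/(-3.347)² = 0.02231.
Total minor-loss coefficient ΣK = 2·9 = 18.
ΔP = [f·L/D + ΣK]·(ρV²/2) = [0.02231·7.15/0.0457 + 18]·(1.27·11.4²/2) = [3.491 + 18]·82.52 = 1774 Pa.
Q = V·A = 11.4·0.00164 = 0.0187 m³/s.
Pumping power P = QΔP = 0.0187·1774 = 33.16 W = 33.2 W.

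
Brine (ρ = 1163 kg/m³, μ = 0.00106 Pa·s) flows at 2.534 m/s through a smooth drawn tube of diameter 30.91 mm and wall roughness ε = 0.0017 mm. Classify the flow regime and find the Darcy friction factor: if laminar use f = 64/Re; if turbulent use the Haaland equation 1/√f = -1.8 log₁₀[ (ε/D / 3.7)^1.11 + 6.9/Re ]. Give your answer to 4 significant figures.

Re = ρVD/μ = 1163·2.534·0.03091/0.00106 = 8.594e+04.
Re > 4000 → turbulent. ε/D = 1.7e-06/0.03091 = 5.5e-05; Haaland: 1/√f = -1.8 log₁₀[4.38e-06 + 8.03e-05] = 7.33, so f = 0.01861.

f ≈ 0.01861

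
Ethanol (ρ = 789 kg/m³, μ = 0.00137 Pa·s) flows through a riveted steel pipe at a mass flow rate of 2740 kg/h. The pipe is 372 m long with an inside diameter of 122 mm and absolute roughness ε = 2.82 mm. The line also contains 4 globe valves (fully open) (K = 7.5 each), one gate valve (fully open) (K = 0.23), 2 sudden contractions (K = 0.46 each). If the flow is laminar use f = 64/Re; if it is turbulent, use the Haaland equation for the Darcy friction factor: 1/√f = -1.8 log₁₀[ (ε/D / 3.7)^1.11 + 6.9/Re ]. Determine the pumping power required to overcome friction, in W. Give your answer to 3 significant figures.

P ≈ 0.533 W

ṁ = 2740 kg/h = 2740/3600 = 0.7611 kg/s.
A = πD²/4 = π(0.122)²/4 = 0.01169 m²; mean velocity V = ṁ/(ρA) = 0.7611/(789 · 0.01169) = 0.08252 m/s.
Reynolds number Re = ρVD/μ = 789 · 0.08252 · 0.122 / 0.00137 = 5798.
Re > 4000 → turbulent. Relative roughness ε/D = 0.00282/0.122 = 0.0231. Haaland: 1/√f = -1.8 log₁₀[(0.0231/3.7)^1.11 + 6.9/5798] = -1.8 log₁₀[0.00357 + 0.00119] = 4.18, so f = 0.05725.
Total minor-loss coefficient ΣK = 4·7.5 + 1·0.23 + 2·0.46 = 31.2.
ΔP = [f·L/D + ΣK]·(ρV²/2) = [0.05725·372/0.122 + 31.2]·(789·0.08252²/2) = [174.6 + 31.2]·2.686 = 552.6 Pa.
Q = ṁ/ρ = 0.7611/789 = 0.0009647 m³/s.
Pumping power P = QΔP = 0.0009647·552.6 = 0.5331 W = 0.533 W.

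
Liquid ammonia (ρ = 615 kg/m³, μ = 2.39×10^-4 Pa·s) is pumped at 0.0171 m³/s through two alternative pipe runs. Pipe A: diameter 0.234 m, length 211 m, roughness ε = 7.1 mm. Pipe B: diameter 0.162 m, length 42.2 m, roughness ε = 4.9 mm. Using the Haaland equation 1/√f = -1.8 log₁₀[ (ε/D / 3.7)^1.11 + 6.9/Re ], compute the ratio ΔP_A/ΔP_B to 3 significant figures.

ΔP_A/ΔP_B ≈ 0.797

Pipe A: V = Q/A = 0.0171/0.04301 = 0.3976 m/s; Re = 2.394e+05; ε/D = 0.0303; Haaland → f = 0.05769; ΔP_A = f(L/D)(ρV²/2) = 2529 Pa.
Pipe B: V = Q/A = 0.0171/0.02061 = 0.8296 m/s; Re = 3.458e+05; ε/D = 0.0302; Haaland → f = 0.05757; ΔP_B = f(L/D)(ρV²/2) = 3174 Pa.
ΔP_A/ΔP_B = 2529/3174 = 0.797.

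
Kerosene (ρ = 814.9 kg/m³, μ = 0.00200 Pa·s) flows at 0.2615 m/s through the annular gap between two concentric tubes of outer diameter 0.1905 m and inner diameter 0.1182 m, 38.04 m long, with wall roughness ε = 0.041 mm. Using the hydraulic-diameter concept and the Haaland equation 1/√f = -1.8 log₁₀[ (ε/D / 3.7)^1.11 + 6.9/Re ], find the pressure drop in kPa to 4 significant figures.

ΔP ≈ 0.4959 kPa

Hydraulic diameter D_h = 4A/P = D_o - D_i = 0.1905 - 0.1182 = 0.0723 m.
Re = ρVD_h/μ = 814.9·0.2615·0.0723/0.002 = 7703.
ε/D_h = 4.1e-05/0.0723 = 0.000567; Haaland gives 1/√f = -1.8 log₁₀[5.83e-05+0.000896] = 5.437, so f = 0.03383.
ΔP = f(L/D_h)(ρV²/2) = 0.03383·38.04/0.0723·27.86 = 495.9 Pa.
ΔP = 0.4959 kPa.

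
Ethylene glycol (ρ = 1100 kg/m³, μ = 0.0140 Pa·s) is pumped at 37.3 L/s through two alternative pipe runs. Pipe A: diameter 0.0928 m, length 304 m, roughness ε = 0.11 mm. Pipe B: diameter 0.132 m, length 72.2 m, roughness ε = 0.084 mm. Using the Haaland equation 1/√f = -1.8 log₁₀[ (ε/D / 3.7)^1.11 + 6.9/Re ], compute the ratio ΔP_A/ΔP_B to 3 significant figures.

Pipe A: V = Q/A = 0.0373/0.006764 = 5.515 m/s; Re = 4.021e+04; ε/D = 0.00119; Haaland → f = 0.02495; ΔP_A = f(L/D)(ρV²/2) = 1.367e+06 Pa.
Pipe B: V = Q/A = 0.0373/0.01368 = 2.726 m/s; Re = 2.827e+04; ε/D = 0.000636; Haaland → f = 0.02508; ΔP_B = f(L/D)(ρV²/2) = 5.605e+04 Pa.
ΔP_A/ΔP_B = 1.367e+06/5.605e+04 = 24.4.

ΔP_A/ΔP_B ≈ 24.4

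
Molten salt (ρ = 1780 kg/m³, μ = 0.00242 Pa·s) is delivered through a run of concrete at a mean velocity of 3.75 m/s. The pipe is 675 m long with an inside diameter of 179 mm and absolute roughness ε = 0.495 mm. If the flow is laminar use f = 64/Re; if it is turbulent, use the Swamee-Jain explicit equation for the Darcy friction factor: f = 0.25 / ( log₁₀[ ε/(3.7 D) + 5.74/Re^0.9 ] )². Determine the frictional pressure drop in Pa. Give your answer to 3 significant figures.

ΔP ≈ 1.23×10^6 Pa

Reynolds number Re = ρVD/μ = 1780 · 3.75 · 0.179 / 0.00242 = 4.937e+05.
Re > 4000 → turbulent. Relative roughness ε/D = 0.000495/0.179 = 0.00277. Swamee-Jain: f = 0.25/(log₁₀[0.00277/3.7 + 5.74/4.937e+05^0.9])² = 0.25/(log₁₀[0.000747 + 4.31e-05])² = 0.25/(-3.102)² = 0.02598.
Darcy-Weisbach: ΔP = f(L/D)(ρV²/2) = 0.02598·(675/0.179)·(1780·3.75²/2) = 0.02598·3771·1.252e+04 = 1.226e+06 Pa.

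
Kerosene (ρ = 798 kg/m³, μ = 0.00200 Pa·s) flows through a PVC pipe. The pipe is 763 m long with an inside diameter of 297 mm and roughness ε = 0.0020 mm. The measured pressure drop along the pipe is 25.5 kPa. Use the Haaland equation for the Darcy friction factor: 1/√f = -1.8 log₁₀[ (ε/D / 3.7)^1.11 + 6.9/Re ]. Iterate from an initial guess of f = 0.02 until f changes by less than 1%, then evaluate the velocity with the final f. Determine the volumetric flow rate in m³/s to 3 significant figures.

Rearranging Darcy-Weisbach: V = √(2·ΔP·D/(f·L·ρ)). With ε/D = 2e-06/0.297 = 6.73e-06, iterate starting from f = 0.02:
  f = 0.02 → V = √(2·2.55e+04·0.297/(0.02·763·798)) = 1.115 m/s; Re = ρVD/μ = 1.322e+05; f → 0.01686
  f = 0.01686 → V = 1.215 m/s; Re = 1.44e+05; f → 0.01657
  f = 0.01657 → V = 1.225 m/s; Re = 1.452e+05; f → 0.01654
Converged (Δf/f < 1%). With the final f = 0.01654: V = √(2·2.55e+04·0.297/(0.01654·763·798)) = 1.226 m/s.
Q = V·A = 1.226·(π/4·0.297²) = 0.08495 m³/s = 0.0850 m³/s.

Q ≈ 0.0850 m³/s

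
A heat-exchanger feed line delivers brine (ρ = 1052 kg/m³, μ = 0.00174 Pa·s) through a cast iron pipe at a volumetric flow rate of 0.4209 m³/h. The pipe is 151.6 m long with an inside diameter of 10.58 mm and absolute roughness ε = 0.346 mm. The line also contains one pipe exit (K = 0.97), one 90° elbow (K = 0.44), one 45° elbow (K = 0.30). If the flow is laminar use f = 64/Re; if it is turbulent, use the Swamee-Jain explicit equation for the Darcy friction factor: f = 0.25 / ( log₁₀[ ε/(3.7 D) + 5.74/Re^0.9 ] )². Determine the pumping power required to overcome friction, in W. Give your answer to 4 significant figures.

P ≈ 99.72 W

Q = 0.4209 m³/h = 0.4209/3600 = 0.0001169 m³/s.
Cross-sectional area A = πD²/4 = π(0.01058)²/4 = 8.791e-05 m²; mean velocity V = Q/A = 0.0001169/8.791e-05 = 1.33 m/s.
Reynolds number Re = ρVD/μ = 1052 · 1.33 · 0.01058 / 0.00174 = 8507.
Re > 4000 → turbulent. Relative roughness ε/D = 0.000346/0.01058 = 0.0327. Swamee-Jain: f = 0.25/(log₁₀[0.0327/3.7 + 5.74/8507^0.9])² = 0.25/(log₁₀[0.00884 + 0.00167])² = 0.25/(-1.979)² = 0.06386.
Total minor-loss coefficient ΣK = 1·0.97 + 1·0.44 + 1·0.3 = 1.71.
ΔP = [f·L/D + ΣK]·(ρV²/2) = [0.06386·151.6/0.01058 + 1.71]·(1052·1.33²/2) = [915.1 + 1.71]·930.3 = 8.529e+05 Pa.
Pumping power P = QΔP = 0.0001169·8.529e+05 = 99.716 W = 99.72 W.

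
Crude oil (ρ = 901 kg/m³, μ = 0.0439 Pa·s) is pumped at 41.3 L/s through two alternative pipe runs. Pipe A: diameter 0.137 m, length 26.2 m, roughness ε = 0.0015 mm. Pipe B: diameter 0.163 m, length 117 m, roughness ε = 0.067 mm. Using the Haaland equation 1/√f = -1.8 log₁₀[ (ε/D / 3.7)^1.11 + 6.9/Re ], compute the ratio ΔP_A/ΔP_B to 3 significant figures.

Pipe A: V = Q/A = 0.0413/0.01474 = 2.802 m/s; Re = 7878; ε/D = 1.09e-05; Haaland → f = 0.03302; ΔP_A = f(L/D)(ρV²/2) = 2.233e+04 Pa.
Pipe B: V = Q/A = 0.0413/0.02087 = 1.979 m/s; Re = 6621; ε/D = 0.000411; Haaland → f = 0.0351; ΔP_B = f(L/D)(ρV²/2) = 4.446e+04 Pa.
ΔP_A/ΔP_B = 2.233e+04/4.446e+04 = 0.502.

ΔP_A/ΔP_B ≈ 0.502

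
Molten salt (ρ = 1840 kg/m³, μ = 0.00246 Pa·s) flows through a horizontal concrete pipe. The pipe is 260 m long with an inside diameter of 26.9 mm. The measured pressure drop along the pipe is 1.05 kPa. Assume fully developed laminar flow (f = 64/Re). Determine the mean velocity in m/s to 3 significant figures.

V ≈ 0.0371 m/s

For laminar flow, f = 64/Re with Re = ρVD/μ, so Darcy-Weisbach reduces to ΔP = 32μLV/D². Solving for V: V = ΔP·D²/(32μL) = 1050·(0.0269)²/(32·0.00246·260) = 0.03712 m/s.
Check: Re = ρVD/μ = 1840·0.03712·0.0269/0.00246 = 746.9 < 2300, so the laminar assumption holds.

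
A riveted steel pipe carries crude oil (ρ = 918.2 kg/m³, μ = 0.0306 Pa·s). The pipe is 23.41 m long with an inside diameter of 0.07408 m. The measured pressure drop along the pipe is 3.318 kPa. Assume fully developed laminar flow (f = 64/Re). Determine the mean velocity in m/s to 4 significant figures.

V ≈ 0.7943 m/s

For laminar flow, f = 64/Re with Re = ρVD/μ, so Darcy-Weisbach reduces to ΔP = 32μLV/D². Solving for V: V = ΔP·D²/(32μL) = 3318·(0.07408)²/(32·0.0306·23.41) = 0.7943 m/s.
Check: Re = ρVD/μ = 918.2·0.7943·0.07408/0.0306 = 1766 < 2300, so the laminar assumption holds.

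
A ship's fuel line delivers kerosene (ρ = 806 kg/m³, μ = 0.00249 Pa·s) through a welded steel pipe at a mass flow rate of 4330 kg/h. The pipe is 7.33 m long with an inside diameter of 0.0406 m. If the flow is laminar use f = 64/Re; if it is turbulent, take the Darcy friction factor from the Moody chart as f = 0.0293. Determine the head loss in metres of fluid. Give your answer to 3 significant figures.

ṁ = 4330 kg/h = 4330/3600 = 1.203 kg/s.
A = πD²/4 = π(0.0406)²/4 = 0.001295 m²; mean velocity V = ṁ/(ρA) = 1.203/(806 · 0.001295) = 1.153 m/s.
Reynolds number Re = ρVD/μ = 806 · 1.153 · 0.0406 / 0.00249 = 1.515e+04.
Re > 4000 → turbulent; use the Moody-chart value f = 0.0293.
Darcy-Weisbach: ΔP = f(L/D)(ρV²/2) = 0.0293·(7.33/0.0406)·(806·1.153²/2) = 0.0293·180.5·535.5 = 2832 Pa.
Head loss h_f = ΔP/(ρg) = 2832/(806·9.81) = 0.358 m.

h_f ≈ 0.358 m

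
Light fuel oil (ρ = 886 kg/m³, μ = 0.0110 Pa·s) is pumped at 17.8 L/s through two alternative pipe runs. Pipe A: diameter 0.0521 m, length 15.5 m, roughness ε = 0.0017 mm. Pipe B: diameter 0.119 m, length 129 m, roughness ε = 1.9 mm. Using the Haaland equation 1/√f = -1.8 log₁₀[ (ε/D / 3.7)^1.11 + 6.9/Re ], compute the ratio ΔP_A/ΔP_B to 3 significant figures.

ΔP_A/ΔP_B ≈ 3.55

Pipe A: V = Q/A = 0.0178/0.002132 = 8.349 m/s; Re = 3.504e+04; ε/D = 3.26e-05; Haaland → f = 0.02254; ΔP_A = f(L/D)(ρV²/2) = 2.071e+05 Pa.
Pipe B: V = Q/A = 0.0178/0.01112 = 1.6 m/s; Re = 1.534e+04; ε/D = 0.016; Haaland → f = 0.04748; ΔP_B = f(L/D)(ρV²/2) = 5.84e+04 Pa.
ΔP_A/ΔP_B = 2.071e+05/5.84e+04 = 3.55.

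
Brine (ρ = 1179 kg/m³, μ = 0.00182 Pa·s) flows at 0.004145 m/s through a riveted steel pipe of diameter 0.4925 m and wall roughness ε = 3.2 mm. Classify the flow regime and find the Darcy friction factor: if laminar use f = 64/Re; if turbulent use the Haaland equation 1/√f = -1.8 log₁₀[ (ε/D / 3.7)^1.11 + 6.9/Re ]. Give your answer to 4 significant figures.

f ≈ 0.04840

Re = ρVD/μ = 1179·0.004145·0.4925/0.00182 = 1322.
Re < 2300 → laminar, so f = 64/Re = 0.0484 (roughness is irrelevant in laminar flow).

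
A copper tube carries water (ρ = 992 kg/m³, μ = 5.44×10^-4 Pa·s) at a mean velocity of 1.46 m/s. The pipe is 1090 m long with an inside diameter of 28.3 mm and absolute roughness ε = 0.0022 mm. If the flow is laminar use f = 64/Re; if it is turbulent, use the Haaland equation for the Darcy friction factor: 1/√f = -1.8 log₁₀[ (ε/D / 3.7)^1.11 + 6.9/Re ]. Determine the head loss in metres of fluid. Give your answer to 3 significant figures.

h_f ≈ 80.4 m

Reynolds number Re = ρVD/μ = 992 · 1.46 · 0.0283 / 0.000544 = 7.534e+04.
Re > 4000 → turbulent. Relative roughness ε/D = 2.2e-06/0.0283 = 7.77e-05. Haaland: 1/√f = -1.8 log₁₀[(7.77e-05/3.7)^1.11 + 6.9/7.534e+04] = -1.8 log₁₀[6.43e-06 + 9.16e-05] = 7.216, so f = 0.01921.
Darcy-Weisbach: ΔP = f(L/D)(ρV²/2) = 0.01921·(1090/0.0283)·(992·1.46²/2) = 0.01921·3.852e+04·1057 = 7.821e+05 Pa.
Head loss h_f = ΔP/(ρg) = 7.821e+05/(992·9.81) = 80.4 m.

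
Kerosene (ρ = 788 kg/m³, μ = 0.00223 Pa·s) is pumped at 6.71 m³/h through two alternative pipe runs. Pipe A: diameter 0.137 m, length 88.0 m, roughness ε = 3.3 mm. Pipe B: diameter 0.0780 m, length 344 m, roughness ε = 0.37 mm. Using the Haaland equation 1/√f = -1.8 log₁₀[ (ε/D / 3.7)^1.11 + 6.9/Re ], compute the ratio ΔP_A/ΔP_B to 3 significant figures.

Pipe A: V = Q/A = 0.001864/0.01474 = 0.1264 m/s; Re = 6121; ε/D = 0.0241; Haaland → f = 0.05771; ΔP_A = f(L/D)(ρV²/2) = 233.5 Pa.
Pipe B: V = Q/A = 0.001864/0.004778 = 0.3901 m/s; Re = 1.075e+04; ε/D = 0.00474; Haaland → f = 0.03669; ΔP_B = f(L/D)(ρV²/2) = 9701 Pa.
ΔP_A/ΔP_B = 233.5/9701 = 0.0241.

ΔP_A/ΔP_B ≈ 0.0241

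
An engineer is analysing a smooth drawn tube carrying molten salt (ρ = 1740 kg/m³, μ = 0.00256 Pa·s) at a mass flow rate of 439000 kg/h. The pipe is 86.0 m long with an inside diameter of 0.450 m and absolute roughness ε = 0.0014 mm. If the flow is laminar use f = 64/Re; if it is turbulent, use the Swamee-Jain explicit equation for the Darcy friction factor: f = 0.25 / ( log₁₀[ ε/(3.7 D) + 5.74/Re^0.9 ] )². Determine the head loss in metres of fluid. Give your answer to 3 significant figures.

h_f ≈ 0.0318 m

ṁ = 439000 kg/h = 439000/3600 = 121.9 kg/s.
A = πD²/4 = π(0.45)²/4 = 0.159 m²; mean velocity V = ṁ/(ρA) = 121.9/(1740 · 0.159) = 0.4407 m/s.
Reynolds number Re = ρVD/μ = 1740 · 0.4407 · 0.45 / 0.00256 = 1.348e+05.
Re > 4000 → turbulent. Relative roughness ε/D = 1.4e-06/0.45 = 3.11e-06. Swamee-Jain: f = 0.25/(log₁₀[3.11e-06/3.7 + 5.74/1.348e+05^0.9])² = 0.25/(log₁₀[8.41e-07 + 0.000139])² = 0.25/(-3.855)² = 0.01682.
Darcy-Weisbach: ΔP = f(L/D)(ρV²/2) = 0.01682·(86/0.45)·(1740·0.4407²/2) = 0.01682·191.1·168.9 = 543.1 Pa.
Head loss h_f = ΔP/(ρg) = 543.1/(1740·9.81) = 0.0318 m.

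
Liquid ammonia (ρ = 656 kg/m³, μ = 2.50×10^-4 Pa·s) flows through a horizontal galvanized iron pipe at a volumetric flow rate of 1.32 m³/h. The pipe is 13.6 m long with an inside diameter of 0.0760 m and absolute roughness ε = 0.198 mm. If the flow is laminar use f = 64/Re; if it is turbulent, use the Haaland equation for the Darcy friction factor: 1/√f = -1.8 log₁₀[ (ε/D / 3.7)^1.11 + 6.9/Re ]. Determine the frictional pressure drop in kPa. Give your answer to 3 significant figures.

Q = 1.32 m³/h = 1.32/3600 = 0.0003667 m³/s.
Cross-sectional area A = πD²/4 = π(0.076)²/4 = 0.004536 m²; mean velocity V = Q/A = 0.0003667/0.004536 = 0.08083 m/s.
Reynolds number Re = ρVD/μ = 656 · 0.08083 · 0.076 / 0.00025 = 1.612e+04.
Re > 4000 → turbulent. Relative roughness ε/D = 0.000198/0.076 = 0.00261. Haaland: 1/√f = -1.8 log₁₀[(0.00261/3.7)^1.11 + 6.9/1.612e+04] = -1.8 log₁₀[0.000317 + 0.000428] = 5.63, so f = 0.03155.
Darcy-Weisbach: ΔP = f(L/D)(ρV²/2) = 0.03155·(13.6/0.076)·(656·0.08083²/2) = 0.03155·178.9·2.143 = 12.1 Pa.
ΔP = 12.1 Pa = 0.0121 kPa.

ΔP ≈ 0.0121 kPa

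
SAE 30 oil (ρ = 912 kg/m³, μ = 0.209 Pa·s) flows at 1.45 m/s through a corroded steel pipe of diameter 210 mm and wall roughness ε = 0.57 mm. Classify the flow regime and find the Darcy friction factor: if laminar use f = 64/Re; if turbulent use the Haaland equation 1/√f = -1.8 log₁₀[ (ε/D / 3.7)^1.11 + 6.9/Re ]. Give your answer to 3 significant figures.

Re = ρVD/μ = 912·1.45·0.21/0.209 = 1329.
Re < 2300 → laminar, so f = 64/Re = 0.04817 (roughness is irrelevant in laminar flow).

f ≈ 0.0482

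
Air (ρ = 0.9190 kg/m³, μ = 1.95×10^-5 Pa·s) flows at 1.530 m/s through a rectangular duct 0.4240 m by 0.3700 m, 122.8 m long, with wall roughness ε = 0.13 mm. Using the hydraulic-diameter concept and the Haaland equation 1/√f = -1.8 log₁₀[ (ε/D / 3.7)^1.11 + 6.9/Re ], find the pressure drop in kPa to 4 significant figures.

ΔP ≈ 0.008130 kPa

Hydraulic diameter D_h = 4A/P = 4·(0.424·0.37)/(2·(0.424+0.37)) = 0.6275/1.588 = 0.3952 m.
Re = ρVD_h/μ = 0.919·1.53·0.3952/1.95e-05 = 2.849e+04.
ε/D_h = 0.00013/0.3952 = 0.000329; Haaland gives 1/√f = -1.8 log₁₀[3.19e-05+0.000242] = 6.412, so f = 0.02432.
ΔP = f(L/D_h)(ρV²/2) = 0.02432·122.8/0.3952·1.076 = 8.13 Pa.
ΔP = 0.008130 kPa.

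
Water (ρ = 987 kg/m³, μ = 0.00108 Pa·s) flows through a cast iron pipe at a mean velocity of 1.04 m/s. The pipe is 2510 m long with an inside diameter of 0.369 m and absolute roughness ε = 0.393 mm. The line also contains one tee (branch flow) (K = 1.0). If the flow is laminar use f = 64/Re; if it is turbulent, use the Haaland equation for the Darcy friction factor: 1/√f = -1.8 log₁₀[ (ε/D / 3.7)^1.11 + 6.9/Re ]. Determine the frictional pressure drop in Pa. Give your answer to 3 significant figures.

ΔP ≈ 75600 Pa

Reynolds number Re = ρVD/μ = 987 · 1.04 · 0.369 / 0.00108 = 3.507e+05.
Re > 4000 → turbulent. Relative roughness ε/D = 0.000393/0.369 = 0.00107. Haaland: 1/√f = -1.8 log₁₀[(0.00107/3.7)^1.11 + 6.9/3.507e+05] = -1.8 log₁₀[0.000117 + 1.97e-05] = 6.953, so f = 0.02068.
Total minor-loss coefficient ΣK = 1·1 = 1.
ΔP = [f·L/D + ΣK]·(ρV²/2) = [0.02068·2510/0.369 + 1]·(987·1.04²/2) = [140.7 + 1]·533.8 = 7.563e+04 Pa.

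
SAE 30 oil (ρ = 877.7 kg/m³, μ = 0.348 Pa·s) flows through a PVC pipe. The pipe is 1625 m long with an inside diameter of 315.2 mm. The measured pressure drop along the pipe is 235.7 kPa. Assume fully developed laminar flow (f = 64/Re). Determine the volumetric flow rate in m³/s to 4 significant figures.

For laminar flow, f = 64/Re with Re = ρVD/μ, so Darcy-Weisbach reduces to ΔP = 32μLV/D². Solving for V: V = ΔP·D²/(32μL) = 2.357e+05·(0.3152)²/(32·0.348·1625) = 1.294 m/s.
Check: Re = ρVD/μ = 877.7·1.294·0.3152/0.348 = 1029 < 2300, so the laminar assumption holds.
Q = V·A = 1.294·(π/4·0.3152²) = 0.101 m³/s = 0.1010 m³/s.

Q ≈ 0.1010 m³/s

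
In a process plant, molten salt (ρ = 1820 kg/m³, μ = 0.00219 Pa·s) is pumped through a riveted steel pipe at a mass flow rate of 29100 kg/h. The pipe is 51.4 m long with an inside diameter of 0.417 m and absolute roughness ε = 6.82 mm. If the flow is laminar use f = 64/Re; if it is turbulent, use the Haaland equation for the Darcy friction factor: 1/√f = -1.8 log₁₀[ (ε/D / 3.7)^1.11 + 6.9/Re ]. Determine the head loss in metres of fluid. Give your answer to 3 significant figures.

h_f ≈ 3.24×10^-4 m

ṁ = 29100 kg/h = 29100/3600 = 8.083 kg/s.
A = πD²/4 = π(0.417)²/4 = 0.1366 m²; mean velocity V = ṁ/(ρA) = 8.083/(1820 · 0.1366) = 0.03252 m/s.
Reynolds number Re = ρVD/μ = 1820 · 0.03252 · 0.417 / 0.00219 = 1.127e+04.
Re > 4000 → turbulent. Relative roughness ε/D = 0.00682/0.417 = 0.0164. Haaland: 1/√f = -1.8 log₁₀[(0.0164/3.7)^1.11 + 6.9/1.127e+04] = -1.8 log₁₀[0.00243 + 0.000612] = 4.529, so f = 0.04875.
Darcy-Weisbach: ΔP = f(L/D)(ρV²/2) = 0.04875·(51.4/0.417)·(1820·0.03252²/2) = 0.04875·123.3·0.9624 = 5.783 Pa.
Head loss h_f = ΔP/(ρg) = 5.783/(1820·9.81) = 3.24×10^-4 m.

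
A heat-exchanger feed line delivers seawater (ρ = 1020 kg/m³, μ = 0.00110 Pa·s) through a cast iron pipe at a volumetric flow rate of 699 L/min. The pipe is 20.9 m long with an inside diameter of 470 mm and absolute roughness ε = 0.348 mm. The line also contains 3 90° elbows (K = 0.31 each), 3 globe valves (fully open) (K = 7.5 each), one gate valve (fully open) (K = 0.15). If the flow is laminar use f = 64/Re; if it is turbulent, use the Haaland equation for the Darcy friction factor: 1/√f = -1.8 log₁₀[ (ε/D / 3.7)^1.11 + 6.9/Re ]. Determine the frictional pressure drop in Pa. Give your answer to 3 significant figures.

Q = 699 L/min = 699/60000 = 0.01165 m³/s.
Cross-sectional area A = πD²/4 = π(0.47)²/4 = 0.1735 m²; mean velocity V = Q/A = 0.01165/0.1735 = 0.06715 m/s.
Reynolds number Re = ρVD/μ = 1020 · 0.06715 · 0.47 / 0.0011 = 2.926e+04.
Re > 4000 → turbulent. Relative roughness ε/D = 0.000348/0.47 = 0.00074. Haaland: 1/√f = -1.8 log₁₀[(0.00074/3.7)^1.11 + 6.9/2.926e+04] = -1.8 log₁₀[7.84e-05 + 0.000236] = 6.305, so f = 0.02516.
Total minor-loss coefficient ΣK = 3·0.31 + 3·7.5 + 1·0.15 = 23.6.
ΔP = [f·L/D + ΣK]·(ρV²/2) = [0.02516·20.9/0.47 + 23.6]·(1020·0.06715²/2) = [1.119 + 23.6]·2.3 = 56.8 Pa.

ΔP ≈ 56.8 Pa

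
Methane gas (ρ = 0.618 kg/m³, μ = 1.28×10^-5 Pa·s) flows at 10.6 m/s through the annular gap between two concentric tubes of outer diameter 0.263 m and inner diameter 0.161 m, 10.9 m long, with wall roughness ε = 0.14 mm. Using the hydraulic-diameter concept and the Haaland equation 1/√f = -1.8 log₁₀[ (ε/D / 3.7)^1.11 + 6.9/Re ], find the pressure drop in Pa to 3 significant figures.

ΔP ≈ 91.3 Pa

Hydraulic diameter D_h = 4A/P = D_o - D_i = 0.263 - 0.161 = 0.102 m.
Re = ρVD_h/μ = 0.618·10.6·0.102/1.28e-05 = 5.22e+04.
ε/D_h = 0.00014/0.102 = 0.00137; Haaland gives 1/√f = -1.8 log₁₀[0.000156+0.000132] = 6.374, so f = 0.02462.
ΔP = f(L/D_h)(ρV²/2) = 0.02462·10.9/0.102·34.72 = 91.33 Pa.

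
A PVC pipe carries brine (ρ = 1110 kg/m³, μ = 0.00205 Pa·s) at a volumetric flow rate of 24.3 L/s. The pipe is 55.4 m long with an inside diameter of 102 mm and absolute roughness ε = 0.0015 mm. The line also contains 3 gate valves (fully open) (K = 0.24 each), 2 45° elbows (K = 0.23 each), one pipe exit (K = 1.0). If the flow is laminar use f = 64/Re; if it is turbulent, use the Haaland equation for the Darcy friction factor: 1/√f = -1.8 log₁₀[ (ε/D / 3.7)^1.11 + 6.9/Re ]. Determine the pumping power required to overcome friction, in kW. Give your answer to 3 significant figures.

P ≈ 1.31 kW

Q = 24.3 L/s = 24.3/1000 = 0.0243 m³/s.
Cross-sectional area A = πD²/4 = π(0.102)²/4 = 0.008171 m²; mean velocity V = Q/A = 0.0243/0.008171 = 2.974 m/s.
Reynolds number Re = ρVD/μ = 1110 · 2.974 · 0.102 / 0.00205 = 1.642e+05.
Re > 4000 → turbulent. Relative roughness ε/D = 1.5e-06/0.102 = 1.47e-05. Haaland: 1/√f = -1.8 log₁₀[(1.47e-05/3.7)^1.11 + 6.9/1.642e+05] = -1.8 log₁₀[1.01e-06 + 4.2e-05] = 7.859, so f = 0.01619.
Total minor-loss coefficient ΣK = 3·0.24 + 2·0.23 + 1·1 = 2.18.
ΔP = [f·L/D + ΣK]·(ρV²/2) = [0.01619·55.4/0.102 + 2.18]·(1110·2.974²/2) = [8.793 + 2.18]·4908 = 5.386e+04 Pa.
Pumping power P = QΔP = 0.0243·5.386e+04 = 1309 W = 1.31 kW.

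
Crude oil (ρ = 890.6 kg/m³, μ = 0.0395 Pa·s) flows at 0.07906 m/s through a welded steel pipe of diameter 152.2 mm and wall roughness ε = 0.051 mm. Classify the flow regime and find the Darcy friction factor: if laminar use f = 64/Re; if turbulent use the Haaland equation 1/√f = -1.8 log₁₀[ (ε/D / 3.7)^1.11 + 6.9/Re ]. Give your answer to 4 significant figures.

Re = ρVD/μ = 890.6·0.07906·0.1522/0.0395 = 271.3.
Re < 2300 → laminar, so f = 64/Re = 0.2359 (roughness is irrelevant in laminar flow).

f ≈ 0.2359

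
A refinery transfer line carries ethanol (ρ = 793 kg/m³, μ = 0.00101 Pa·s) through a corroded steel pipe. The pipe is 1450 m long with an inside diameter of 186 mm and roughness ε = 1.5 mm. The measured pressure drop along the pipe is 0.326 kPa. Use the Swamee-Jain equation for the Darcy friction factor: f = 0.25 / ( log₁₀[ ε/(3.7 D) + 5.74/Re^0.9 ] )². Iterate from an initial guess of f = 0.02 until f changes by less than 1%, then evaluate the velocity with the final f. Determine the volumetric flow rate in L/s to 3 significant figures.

Rearranging Darcy-Weisbach: V = √(2·ΔP·D/(f·L·ρ)). With ε/D = 0.0015/0.186 = 0.00806, iterate starting from f = 0.02:
  f = 0.02 → V = √(2·326·0.186/(0.02·1450·793)) = 0.07262 m/s; Re = ρVD/μ = 1.06e+04; f → 0.04165
  f = 0.04165 → V = 0.05032 m/s; Re = 7349; f → 0.0438
  f = 0.0438 → V = 0.04907 m/s; Re = 7166; f → 0.04397
Converged (Δf/f < 1%). With the final f = 0.04397: V = √(2·326·0.186/(0.04397·1450·793)) = 0.04898 m/s.
Q = V·A = 0.04898·(π/4·0.186²) = 0.001331 m³/s = 1.33 L/s.

Q ≈ 1.33 L/s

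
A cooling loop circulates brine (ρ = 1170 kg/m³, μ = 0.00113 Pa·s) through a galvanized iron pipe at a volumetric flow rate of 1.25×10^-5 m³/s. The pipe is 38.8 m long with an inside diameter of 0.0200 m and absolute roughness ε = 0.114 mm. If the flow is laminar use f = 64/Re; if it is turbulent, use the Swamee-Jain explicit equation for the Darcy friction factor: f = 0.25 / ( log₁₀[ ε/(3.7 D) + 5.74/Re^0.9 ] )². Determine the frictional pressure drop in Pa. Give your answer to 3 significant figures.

Cross-sectional area A = πD²/4 = π(0.02)²/4 = 0.0003142 m²; mean velocity V = Q/A = 1.25e-05/0.0003142 = 0.03979 m/s.
Reynolds number Re = ρVD/μ = 1170 · 0.03979 · 0.02 / 0.00113 = 823.9.
Re < 2300 → laminar flow, so f = 64/Re = 64/823.9 = 0.07768 (the turbulent correlation is not needed).
Darcy-Weisbach: ΔP = f(L/D)(ρV²/2) = 0.07768·(38.8/0.02)·(1170·0.03979²/2) = 0.07768·1940·0.9261 = 139.6 Pa.

ΔP ≈ 140 Pa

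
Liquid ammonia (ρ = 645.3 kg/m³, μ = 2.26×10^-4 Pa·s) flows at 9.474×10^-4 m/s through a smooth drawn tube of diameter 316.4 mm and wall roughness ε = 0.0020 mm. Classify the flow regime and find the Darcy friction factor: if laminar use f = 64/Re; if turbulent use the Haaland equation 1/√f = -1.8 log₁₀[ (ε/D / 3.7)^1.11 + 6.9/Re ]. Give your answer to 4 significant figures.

f ≈ 0.07478

Re = ρVD/μ = 645.3·0.0009474·0.3164/0.000226 = 855.9.
Re < 2300 → laminar, so f = 64/Re = 0.07478 (roughness is irrelevant in laminar flow).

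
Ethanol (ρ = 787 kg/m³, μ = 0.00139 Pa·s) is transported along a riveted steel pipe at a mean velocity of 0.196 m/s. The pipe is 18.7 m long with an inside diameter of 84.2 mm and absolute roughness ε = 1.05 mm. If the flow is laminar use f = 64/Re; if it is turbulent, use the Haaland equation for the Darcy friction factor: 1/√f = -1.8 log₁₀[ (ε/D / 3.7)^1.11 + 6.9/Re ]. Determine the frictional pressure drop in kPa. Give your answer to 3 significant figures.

ΔP ≈ 0.154 kPa

Reynolds number Re = ρVD/μ = 787 · 0.196 · 0.0842 / 0.00139 = 9344.
Re > 4000 → turbulent. Relative roughness ε/D = 0.00105/0.0842 = 0.0125. Haaland: 1/√f = -1.8 log₁₀[(0.0125/3.7)^1.11 + 6.9/9344] = -1.8 log₁₀[0.0018 + 0.000738] = 4.671, so f = 0.04583.
Darcy-Weisbach: ΔP = f(L/D)(ρV²/2) = 0.04583·(18.7/0.0842)·(787·0.196²/2) = 0.04583·222.1·15.12 = 153.9 Pa.
ΔP = 153.9 Pa = 0.154 kPa.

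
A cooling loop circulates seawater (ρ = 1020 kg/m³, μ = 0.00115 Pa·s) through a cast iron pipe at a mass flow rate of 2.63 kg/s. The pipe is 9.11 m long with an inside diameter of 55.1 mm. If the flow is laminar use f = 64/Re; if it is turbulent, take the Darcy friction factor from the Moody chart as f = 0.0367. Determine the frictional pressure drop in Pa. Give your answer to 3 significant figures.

A = πD²/4 = π(0.0551)²/4 = 0.002384 m²; mean velocity V = ṁ/(ρA) = 2.63/(1020 · 0.002384) = 1.081 m/s.
Reynolds number Re = ρVD/μ = 1020 · 1.081 · 0.0551 / 0.00115 = 5.285e+04.
Re > 4000 → turbulent; use the Moody-chart value f = 0.0367.
Darcy-Weisbach: ΔP = f(L/D)(ρV²/2) = 0.0367·(9.11/0.0551)·(1020·1.081²/2) = 0.0367·165.3·596.3 = 3618 Pa.

ΔP ≈ 3620 Pa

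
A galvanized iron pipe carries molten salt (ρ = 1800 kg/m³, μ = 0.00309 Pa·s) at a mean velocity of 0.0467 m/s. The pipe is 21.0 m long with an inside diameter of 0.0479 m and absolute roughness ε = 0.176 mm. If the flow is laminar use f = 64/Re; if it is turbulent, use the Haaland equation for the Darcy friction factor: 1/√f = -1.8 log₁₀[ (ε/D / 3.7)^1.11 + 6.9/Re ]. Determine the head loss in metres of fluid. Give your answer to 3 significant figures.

h_f ≈ 0.00239 m

Reynolds number Re = ρVD/μ = 1800 · 0.0467 · 0.0479 / 0.00309 = 1303.
Re < 2300 → laminar flow, so f = 64/Re = 64/1303 = 0.04911 (the turbulent correlation is not needed).
Darcy-Weisbach: ΔP = f(L/D)(ρV²/2) = 0.04911·(21/0.0479)·(1800·0.0467²/2) = 0.04911·438.4·1.963 = 42.26 Pa.
Head loss h_f = ΔP/(ρg) = 42.26/(1800·9.81) = 0.00239 m.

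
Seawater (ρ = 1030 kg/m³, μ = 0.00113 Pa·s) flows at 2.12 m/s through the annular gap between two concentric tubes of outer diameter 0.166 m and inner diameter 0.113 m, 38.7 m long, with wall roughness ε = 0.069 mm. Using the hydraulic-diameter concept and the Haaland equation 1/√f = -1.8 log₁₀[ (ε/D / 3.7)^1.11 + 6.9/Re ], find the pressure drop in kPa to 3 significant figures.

Hydraulic diameter D_h = 4A/P = D_o - D_i = 0.166 - 0.113 = 0.053 m.
Re = ρVD_h/μ = 1030·2.12·0.053/0.00113 = 1.024e+05.
ε/D_h = 6.9e-05/0.053 = 0.0013; Haaland gives 1/√f = -1.8 log₁₀[0.000147+6.74e-05] = 6.605, so f = 0.02292.
ΔP = f(L/D_h)(ρV²/2) = 0.02292·38.7/0.053·2315 = 3.874e+04 Pa.
ΔP = 38.7 kPa.

ΔP ≈ 38.7 kPa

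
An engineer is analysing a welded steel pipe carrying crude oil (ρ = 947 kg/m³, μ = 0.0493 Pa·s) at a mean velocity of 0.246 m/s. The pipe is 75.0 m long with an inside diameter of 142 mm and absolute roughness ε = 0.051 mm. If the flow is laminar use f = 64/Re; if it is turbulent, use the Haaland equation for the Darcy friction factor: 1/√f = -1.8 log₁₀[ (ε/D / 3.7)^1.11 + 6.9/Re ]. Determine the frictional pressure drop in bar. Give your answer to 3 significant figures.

ΔP ≈ 0.0144 bar

Reynolds number Re = ρVD/μ = 947 · 0.246 · 0.142 / 0.0493 = 671.
Re < 2300 → laminar flow, so f = 64/Re = 64/671 = 0.09538 (the turbulent correlation is not needed).
Darcy-Weisbach: ΔP = f(L/D)(ρV²/2) = 0.09538·(75/0.142)·(947·0.246²/2) = 0.09538·528.2·28.65 = 1443 Pa.
ΔP = 1443 Pa = 0.0144 bar.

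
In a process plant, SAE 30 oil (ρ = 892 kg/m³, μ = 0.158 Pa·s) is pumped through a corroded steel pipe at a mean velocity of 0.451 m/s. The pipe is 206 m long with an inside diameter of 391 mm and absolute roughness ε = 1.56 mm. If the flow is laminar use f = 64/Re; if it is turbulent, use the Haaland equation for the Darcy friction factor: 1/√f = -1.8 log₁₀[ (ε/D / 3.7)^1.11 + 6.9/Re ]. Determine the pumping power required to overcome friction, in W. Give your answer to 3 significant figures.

P ≈ 166 W

Reynolds number Re = ρVD/μ = 892 · 0.451 · 0.391 / 0.158 = 995.5.
Re < 2300 → laminar flow, so f = 64/Re = 64/995.5 = 0.06429 (the turbulent correlation is not needed).
Darcy-Weisbach: ΔP = f(L/D)(ρV²/2) = 0.06429·(206/0.391)·(892·0.451²/2) = 0.06429·526.9·90.72 = 3073 Pa.
Q = V·A = 0.451·0.1201 = 0.05415 m³/s.
Pumping power P = QΔP = 0.05415·3073 = 166.4 W = 166 W.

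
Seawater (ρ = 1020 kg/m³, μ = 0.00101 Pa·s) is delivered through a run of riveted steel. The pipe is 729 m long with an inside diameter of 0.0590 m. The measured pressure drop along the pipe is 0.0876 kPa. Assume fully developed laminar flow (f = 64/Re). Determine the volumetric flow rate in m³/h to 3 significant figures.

For laminar flow, f = 64/Re with Re = ρVD/μ, so Darcy-Weisbach reduces to ΔP = 32μLV/D². Solving for V: V = ΔP·D²/(32μL) = 87.6·(0.059)²/(32·0.00101·729) = 0.01294 m/s.
Check: Re = ρVD/μ = 1020·0.01294·0.059/0.00101 = 771.2 < 2300, so the laminar assumption holds.
Q = V·A = 0.01294·(π/4·0.059²) = 3.538e-05 m³/s = 0.127 m³/h.

Q ≈ 0.127 m³/h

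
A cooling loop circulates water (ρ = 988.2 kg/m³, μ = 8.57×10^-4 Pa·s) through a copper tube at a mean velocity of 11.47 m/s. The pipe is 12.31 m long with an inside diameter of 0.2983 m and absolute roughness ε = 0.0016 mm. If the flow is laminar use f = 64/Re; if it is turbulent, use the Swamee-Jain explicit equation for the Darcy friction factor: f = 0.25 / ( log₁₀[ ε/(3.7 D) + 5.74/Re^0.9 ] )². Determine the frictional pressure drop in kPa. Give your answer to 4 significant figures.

Reynolds number Re = ρVD/μ = 988.2 · 11.47 · 0.2983 / 0.000857 = 3.945e+06.
Re > 4000 → turbulent. Relative roughness ε/D = 1.6e-06/0.2983 = 5.36e-06. Swamee-Jain: f = 0.25/(log₁₀[5.36e-06/3.7 + 5.74/3.945e+06^0.9])² = 0.25/(log₁₀[1.45e-06 + 6.64e-06])² = 0.25/(-5.092)² = 0.009642.
Darcy-Weisbach: ΔP = f(L/D)(ρV²/2) = 0.009642·(12.31/0.2983)·(988.2·11.47²/2) = 0.009642·41.27·6.5e+04 = 2.587e+04 Pa.
ΔP = 2.587e+04 Pa = 25.87 kPa.

ΔP ≈ 25.87 kPa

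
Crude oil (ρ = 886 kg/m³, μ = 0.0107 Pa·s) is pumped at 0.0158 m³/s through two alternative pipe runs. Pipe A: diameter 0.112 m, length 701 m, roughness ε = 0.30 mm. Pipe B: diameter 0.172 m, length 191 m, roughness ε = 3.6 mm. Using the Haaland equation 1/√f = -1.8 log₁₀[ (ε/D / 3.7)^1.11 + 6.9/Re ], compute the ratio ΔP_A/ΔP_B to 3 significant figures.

ΔP_A/ΔP_B ≈ 18.9

Pipe A: V = Q/A = 0.0158/0.009852 = 1.604 m/s; Re = 1.487e+04; ε/D = 0.00268; Haaland → f = 0.03208; ΔP_A = f(L/D)(ρV²/2) = 2.287e+05 Pa.
Pipe B: V = Q/A = 0.0158/0.02324 = 0.68 m/s; Re = 9685; ε/D = 0.0209; Haaland → f = 0.05326; ΔP_B = f(L/D)(ρV²/2) = 1.211e+04 Pa.
ΔP_A/ΔP_B = 2.287e+05/1.211e+04 = 18.9.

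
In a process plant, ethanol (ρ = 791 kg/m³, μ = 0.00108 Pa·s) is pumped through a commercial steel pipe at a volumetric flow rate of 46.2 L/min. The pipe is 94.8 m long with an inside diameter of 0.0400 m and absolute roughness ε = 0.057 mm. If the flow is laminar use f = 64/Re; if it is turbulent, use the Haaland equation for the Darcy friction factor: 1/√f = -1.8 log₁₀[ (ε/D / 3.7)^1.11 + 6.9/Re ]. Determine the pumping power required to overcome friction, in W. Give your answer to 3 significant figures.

Q = 46.2 L/min = 46.2/60000 = 0.00077 m³/s.
Cross-sectional area A = πD²/4 = π(0.04)²/4 = 0.001257 m²; mean velocity V = Q/A = 0.00077/0.001257 = 0.6127 m/s.
Reynolds number Re = ρVD/μ = 791 · 0.6127 · 0.04 / 0.00108 = 1.795e+04.
Re > 4000 → turbulent. Relative roughness ε/D = 5.7e-05/0.04 = 0.00143. Haaland: 1/√f = -1.8 log₁₀[(0.00143/3.7)^1.11 + 6.9/1.795e+04] = -1.8 log₁₀[0.000162 + 0.000384] = 5.872, so f = 0.029.
Darcy-Weisbach: ΔP = f(L/D)(ρV²/2) = 0.029·(94.8/0.04)·(791·0.6127²/2) = 0.029·2370·148.5 = 1.021e+04 Pa.
Pumping power P = QΔP = 0.00077·1.021e+04 = 7.858 W = 7.86 W.

P ≈ 7.86 W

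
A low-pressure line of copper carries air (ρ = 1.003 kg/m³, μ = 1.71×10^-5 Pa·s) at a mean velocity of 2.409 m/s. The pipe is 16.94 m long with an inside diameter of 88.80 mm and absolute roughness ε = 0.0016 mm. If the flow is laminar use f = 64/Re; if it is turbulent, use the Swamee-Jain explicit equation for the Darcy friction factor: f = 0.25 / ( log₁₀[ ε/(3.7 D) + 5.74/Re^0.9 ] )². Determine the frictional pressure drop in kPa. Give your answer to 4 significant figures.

Reynolds number Re = ρVD/μ = 1.003 · 2.409 · 0.0888 / 1.71e-05 = 1.255e+04.
Re > 4000 → turbulent. Relative roughness ε/D = 1.6e-06/0.0888 = 1.8e-05. Swamee-Jain: f = 0.25/(log₁₀[1.8e-05/3.7 + 5.74/1.255e+04^0.9])² = 0.25/(log₁₀[4.87e-06 + 0.00118])² = 0.25/(-2.928)² = 0.02916.
Darcy-Weisbach: ΔP = f(L/D)(ρV²/2) = 0.02916·(16.94/0.0888)·(1.003·2.409²/2) = 0.02916·190.8·2.91 = 16.19 Pa.
ΔP = 16.19 Pa = 0.01619 kPa.

ΔP ≈ 0.01619 kPa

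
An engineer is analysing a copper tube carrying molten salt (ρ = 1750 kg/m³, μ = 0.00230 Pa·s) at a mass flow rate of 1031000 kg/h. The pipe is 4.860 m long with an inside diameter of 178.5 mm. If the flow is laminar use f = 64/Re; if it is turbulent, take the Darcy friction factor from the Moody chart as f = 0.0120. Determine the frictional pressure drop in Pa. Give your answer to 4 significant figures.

ΔP ≈ 12230 Pa

ṁ = 1031000 kg/h = 1031000/3600 = 286.4 kg/s.
A = πD²/4 = π(0.1785)²/4 = 0.02502 m²; mean velocity V = ṁ/(ρA) = 286.4/(1750 · 0.02502) = 6.54 m/s.
Reynolds number Re = ρVD/μ = 1750 · 6.54 · 0.1785 / 0.0023 = 8.882e+05.
Re > 4000 → turbulent; use the Moody-chart value f = 0.0120.
Darcy-Weisbach: ΔP = f(L/D)(ρV²/2) = 0.012·(4.86/0.1785)·(1750·6.54²/2) = 0.012·27.23·3.742e+04 = 1.223e+04 Pa.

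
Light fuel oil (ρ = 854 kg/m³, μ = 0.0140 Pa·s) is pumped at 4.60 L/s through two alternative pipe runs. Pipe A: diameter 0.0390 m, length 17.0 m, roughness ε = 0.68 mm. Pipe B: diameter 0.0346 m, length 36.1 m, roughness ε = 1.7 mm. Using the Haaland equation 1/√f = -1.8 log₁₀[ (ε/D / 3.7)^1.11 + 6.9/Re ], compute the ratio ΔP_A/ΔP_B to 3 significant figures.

Pipe A: V = Q/A = 0.0046/0.001195 = 3.851 m/s; Re = 9161; ε/D = 0.0174; Haaland → f = 0.05048; ΔP_A = f(L/D)(ρV²/2) = 1.393e+05 Pa.
Pipe B: V = Q/A = 0.0046/0.0009402 = 4.892 m/s; Re = 1.033e+04; ε/D = 0.0491; Haaland → f = 0.07348; ΔP_B = f(L/D)(ρV²/2) = 7.835e+05 Pa.
ΔP_A/ΔP_B = 1.393e+05/7.835e+05 = 0.178.

ΔP_A/ΔP_B ≈ 0.178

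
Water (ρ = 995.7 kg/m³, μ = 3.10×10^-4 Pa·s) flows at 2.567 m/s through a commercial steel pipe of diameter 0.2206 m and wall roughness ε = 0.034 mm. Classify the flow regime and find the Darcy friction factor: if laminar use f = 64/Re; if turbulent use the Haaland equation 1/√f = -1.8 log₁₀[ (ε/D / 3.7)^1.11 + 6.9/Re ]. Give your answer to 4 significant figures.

Re = ρVD/μ = 995.7·2.567·0.2206/0.00031 = 1.819e+06.
Re > 4000 → turbulent. ε/D = 3.4e-05/0.2206 = 0.000154; Haaland: 1/√f = -1.8 log₁₀[1.37e-05 + 3.79e-06] = 8.561, so f = 0.01364.

f ≈ 0.01364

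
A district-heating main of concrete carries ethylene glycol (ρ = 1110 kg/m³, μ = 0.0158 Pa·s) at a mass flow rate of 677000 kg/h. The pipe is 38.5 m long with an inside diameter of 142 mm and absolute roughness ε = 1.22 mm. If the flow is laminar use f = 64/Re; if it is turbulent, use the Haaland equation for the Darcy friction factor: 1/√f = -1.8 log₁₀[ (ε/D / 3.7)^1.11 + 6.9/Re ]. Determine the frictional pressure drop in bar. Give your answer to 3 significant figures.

ΔP ≈ 6.32 bar

ṁ = 677000 kg/h = 677000/3600 = 188.1 kg/s.
A = πD²/4 = π(0.142)²/4 = 0.01584 m²; mean velocity V = ṁ/(ρA) = 188.1/(1110 · 0.01584) = 10.7 m/s.
Reynolds number Re = ρVD/μ = 1110 · 10.7 · 0.142 / 0.0158 = 1.067e+05.
Re > 4000 → turbulent. Relative roughness ε/D = 0.00122/0.142 = 0.00859. Haaland: 1/√f = -1.8 log₁₀[(0.00859/3.7)^1.11 + 6.9/1.067e+05] = -1.8 log₁₀[0.00119 + 6.47e-05] = 5.222, so f = 0.03668.
Darcy-Weisbach: ΔP = f(L/D)(ρV²/2) = 0.03668·(38.5/0.142)·(1110·10.7²/2) = 0.03668·271.1·6.352e+04 = 6.316e+05 Pa.
ΔP = 6.316e+05 Pa = 6.32 bar.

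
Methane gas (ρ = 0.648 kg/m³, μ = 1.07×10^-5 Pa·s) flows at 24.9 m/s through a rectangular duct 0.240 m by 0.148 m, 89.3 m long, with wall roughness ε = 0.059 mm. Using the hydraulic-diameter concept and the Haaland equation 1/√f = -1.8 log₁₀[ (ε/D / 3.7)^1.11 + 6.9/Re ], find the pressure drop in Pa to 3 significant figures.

Hydraulic diameter D_h = 4A/P = 4·(0.24·0.148)/(2·(0.24+0.148)) = 0.1421/0.776 = 0.1831 m.
Re = ρVD_h/μ = 0.648·24.9·0.1831/1.07e-05 = 2.761e+05.
ε/D_h = 5.9e-05/0.1831 = 0.000322; Haaland gives 1/√f = -1.8 log₁₀[3.11e-05+2.5e-05] = 7.651, so f = 0.01708.
ΔP = f(L/D_h)(ρV²/2) = 0.01708·89.3/0.1831·200.9 = 1674 Pa.

ΔP ≈ 1670 Pa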